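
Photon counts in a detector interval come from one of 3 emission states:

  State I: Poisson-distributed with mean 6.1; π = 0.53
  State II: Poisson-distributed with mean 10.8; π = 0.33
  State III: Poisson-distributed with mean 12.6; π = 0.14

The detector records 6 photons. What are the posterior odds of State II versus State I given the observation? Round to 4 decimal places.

0.1744

Posterior odds = (π_i f_i(x)) / (π_j f_j(x)); the normalising sum cancels.
Poisson probabilities:
  f_I = e^(−6.1)·6.1^6/6! = 0.160491
  f_II = e^(−10.8)·10.8^6/6! = 0.0449603
  f_III = e^(−12.6)·12.6^6/6! = 0.0187405
Odds = (0.33/0.53) × (0.0449603/0.160491) = 0.622642 × 0.280143 ≈ 0.1744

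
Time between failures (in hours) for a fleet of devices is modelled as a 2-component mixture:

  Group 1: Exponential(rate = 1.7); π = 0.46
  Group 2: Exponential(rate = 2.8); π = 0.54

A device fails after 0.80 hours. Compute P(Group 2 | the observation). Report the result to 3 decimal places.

0.445

Posterior ∝ prior × likelihood, so P(k | x) ∝ w_k f_k(x); normalise over all components.
Exponential densities:
  f_1 = 0.436323
  f_2 = 0.298084
Multiply by the mixture weights:
  w_1·f_1 = 0.46 × 0.436323 = 0.200709
  w_2·f_2 = 0.54 × 0.298084 = 0.160965
Marginal: 0.200709 + 0.160965 = 0.361674
Responsibility of Group 2: 0.160965 / 0.361674 ≈ 0.445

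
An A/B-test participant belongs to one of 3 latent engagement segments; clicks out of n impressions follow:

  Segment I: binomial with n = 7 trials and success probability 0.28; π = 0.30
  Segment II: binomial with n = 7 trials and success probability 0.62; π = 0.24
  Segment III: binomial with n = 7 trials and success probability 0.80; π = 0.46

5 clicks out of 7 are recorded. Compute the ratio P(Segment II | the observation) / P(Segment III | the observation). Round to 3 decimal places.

Since P(k|x) ∝ w_k f_k(x), the posterior odds are w_i f_i(x) / (w_j f_j(x)).
Binomial probabilities:
  L_I = C(7,5)·0.28^5·0.72^2 = 21·0.00172104·0.5184 = 0.0187359
  L_II = C(7,5)·0.62^5·0.38^2 = 21·0.0916133·0.1444 = 0.277808
  L_III = C(7,5)·0.80^5·0.20^2 = 21·0.32768·0.04 = 0.275251
Odds = (0.24/0.46) × (0.277808/0.275251) = 0.521739 × 1.00929 ≈ 0.527

0.527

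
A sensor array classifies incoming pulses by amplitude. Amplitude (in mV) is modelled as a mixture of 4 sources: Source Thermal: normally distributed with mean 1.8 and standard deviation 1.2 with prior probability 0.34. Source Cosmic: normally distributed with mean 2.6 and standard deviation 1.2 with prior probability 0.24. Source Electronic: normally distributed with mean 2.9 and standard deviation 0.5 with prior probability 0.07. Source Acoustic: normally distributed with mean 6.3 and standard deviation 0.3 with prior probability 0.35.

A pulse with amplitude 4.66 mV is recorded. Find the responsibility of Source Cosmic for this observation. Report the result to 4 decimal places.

Apply Bayes' rule: the posterior for each component is proportional to its prior times its likelihood at x.
Component likelihoods at x = 4.66 mV:
  f_Thermal = (1/(1.2·√(2π)))·exp(−(4.66−1.8)²/(2·1.2²)) = 0.332452·exp(-2.84014) = 0.019421
  f_Cosmic = (1/(1.2·√(2π)))·exp(−(4.66−2.6)²/(2·1.2²)) = 0.332452·exp(-1.47347) = 0.0761742
  f_Electronic = (1/(0.5·√(2π)))·exp(−(4.66−2.9)²/(2·0.5²)) = 0.797885·exp(-6.19520) = 0.00162704
  f_Acoustic = (1/(0.3·√(2π)))·exp(−(4.66−6.3)²/(2·0.3²)) = 1.329808·exp(-14.94222) = 4.30987e-07
Multiply by the mixture weights:
  π_Thermal·f_Thermal = 0.34 × 0.019421 = 0.00660315
  π_Cosmic·f_Cosmic = 0.24 × 0.0761742 = 0.0182818
  π_Electronic·f_Electronic = 0.07 × 0.00162704 = 0.000113893
  π_Acoustic·f_Acoustic = 0.35 × 4.30987e-07 = 1.50845e-07
Normaliser: 0.00660315 + 0.0182818 + 0.000113893 + 1.50845e-07 = 0.024999
P(Source Cosmic | the observation) ≈ 0.7313

0.7313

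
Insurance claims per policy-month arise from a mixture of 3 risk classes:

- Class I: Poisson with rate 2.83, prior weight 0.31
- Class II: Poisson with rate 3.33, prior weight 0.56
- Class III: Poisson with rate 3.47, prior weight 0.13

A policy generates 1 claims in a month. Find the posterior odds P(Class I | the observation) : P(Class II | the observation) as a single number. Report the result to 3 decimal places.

Only the two components matter; the odds are (π_i f_i(x)) / (π_j f_j(x)).
Component likelihoods at x = 1 claims:
  L_I = e^(−2.83)·2.83^1/1! = 0.167006
  L_II = e^(−3.33)·3.33^1/1! = 0.119191
  L_III = e^(−3.47)·3.47^1/1! = 0.107976
Odds = (0.31/0.56) × (0.167006/0.119191) = 0.553571 × 1.40117 ≈ 0.776

0.776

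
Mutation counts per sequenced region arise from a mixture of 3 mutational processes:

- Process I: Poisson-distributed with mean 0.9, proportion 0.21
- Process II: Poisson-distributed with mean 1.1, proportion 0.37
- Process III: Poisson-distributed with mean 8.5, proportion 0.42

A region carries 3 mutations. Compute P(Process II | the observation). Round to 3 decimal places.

P(component k | x) = π_k·f_k(x) / marginal(x), where marginal(x) = Σ_j π_j·f_j(x).
Component likelihoods at x = 3 mutations:
  L_I = 0.0493982
  L_II = 0.0738419
  L_III = 0.0208258
Weight by the priors:
  π_I·L_I = 0.21 × 0.0493982 = 0.0103736
  π_II·L_II = 0.37 × 0.0738419 = 0.0273215
  π_III·L_III = 0.42 × 0.0208258 = 0.00874685
Denominator: 0.0103736 + 0.0273215 + 0.00874685 = 0.046442
P(Process II | the observation) = 0.0273215 / 0.046442 ≈ 0.588

0.588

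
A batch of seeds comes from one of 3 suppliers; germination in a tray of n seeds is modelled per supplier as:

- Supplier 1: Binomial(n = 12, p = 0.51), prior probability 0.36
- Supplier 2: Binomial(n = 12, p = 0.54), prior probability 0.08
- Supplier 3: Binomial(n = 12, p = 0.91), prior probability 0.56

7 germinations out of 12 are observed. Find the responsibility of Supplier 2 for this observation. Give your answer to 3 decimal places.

Apply Bayes' rule: the posterior for each component is proportional to its prior times its likelihood at x.
Component likelihoods at x = 7 germinations out of 12:
  p_1 = C(12,7)·0.51^7·0.49^5 = 792·0.00897411·0.0282475 = 0.200769
  p_2 = C(12,7)·0.54^7·0.46^5 = 792·0.0133893·0.0205963 = 0.218409
  p_3 = C(12,7)·0.91^7·0.09^5 = 792·0.516761·5.9049e-06 = 0.00241673
Unnormalised posteriors:
  π_1·p_1 = 0.36 × 0.200769 = 0.0722769
  π_2·p_2 = 0.08 × 0.218409 = 0.0174727
  π_3·p_3 = 0.56 × 0.00241673 = 0.00135337
Sum: 0.0722769 + 0.0174727 + 0.00135337 = 0.091103
P(Supplier 2 | the observation) = 0.0174727 / 0.091103 ≈ 0.192

0.192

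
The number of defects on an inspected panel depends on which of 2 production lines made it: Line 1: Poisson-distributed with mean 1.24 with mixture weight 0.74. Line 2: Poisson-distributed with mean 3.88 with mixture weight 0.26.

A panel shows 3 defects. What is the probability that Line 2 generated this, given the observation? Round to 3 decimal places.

The responsibility of component k is π_k f_k(x) divided by Σ_j π_j f_j(x).
Evaluate each component's likelihood at the observed value:
  p_1 = e^(−1.24)·1.24^3/3! = 0.0919578
  p_2 = e^(−3.88)·3.88^3/3! = 0.201039
Multiply by the mixture weights:
  π_1·p_1 = 0.74 × 0.0919578 = 0.0680488
  π_2·p_2 = 0.26 × 0.201039 = 0.0522703
Sum: 0.0680488 + 0.0522703 = 0.120319
P(Line 2 | x) ≈ 0.434

0.434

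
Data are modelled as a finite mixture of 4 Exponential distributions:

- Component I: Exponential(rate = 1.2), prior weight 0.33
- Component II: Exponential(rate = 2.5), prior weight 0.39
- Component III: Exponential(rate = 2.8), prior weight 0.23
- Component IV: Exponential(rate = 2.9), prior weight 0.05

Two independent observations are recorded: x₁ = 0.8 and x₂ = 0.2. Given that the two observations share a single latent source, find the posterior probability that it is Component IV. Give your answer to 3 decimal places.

Posterior ∝ prior × likelihood, so P(k | x) ∝ w_k f_k(x); normalise over all components.
Since both observations come from the same component, the likelihood for component k is f_k(x₁)·f_k(x₂).
  p_I = [1.2·e^(−1.2·0.8) = 1.2·e^(−0.9600) = 0.459471] × [0.943953] = 0.43372
  p_II = [2.5·e^(−2.5·0.8) = 2.5·e^(−2.0000) = 0.338338] × [1.51633] = 0.513031
  p_III = [2.8·e^(−2.8·0.8) = 2.8·e^(−2.2400) = 0.298084] × [1.59939] = 0.476751
  p_IV = [2.9·e^(−2.9·0.8) = 2.9·e^(−2.3200) = 0.284993] × [1.62371] = 0.462745
Multiply by the mixture weights:
  w_I·p_I = 0.33 × 0.43372 = 0.143127
  w_II·p_II = 0.39 × 0.513031 = 0.200082
  w_III·p_III = 0.23 × 0.476751 = 0.109653
  w_IV·p_IV = 0.05 × 0.462745 = 0.0231373
Normaliser: 0.143127 + 0.200082 + 0.109653 + 0.0231373 = 0.476
P(Component IV | x) = 0.0231373 / 0.476 ≈ 0.049

0.049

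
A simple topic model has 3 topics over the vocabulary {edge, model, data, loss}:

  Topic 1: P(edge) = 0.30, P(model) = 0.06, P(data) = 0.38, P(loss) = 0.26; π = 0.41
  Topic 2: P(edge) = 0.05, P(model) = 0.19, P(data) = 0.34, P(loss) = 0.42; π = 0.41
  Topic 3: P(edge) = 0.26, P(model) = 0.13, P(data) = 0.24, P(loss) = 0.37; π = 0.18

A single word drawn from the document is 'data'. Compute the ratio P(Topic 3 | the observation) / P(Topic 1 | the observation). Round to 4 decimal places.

Since P(k|x) ∝ π_k f_k(x), the posterior odds are π_i f_i(x) / (π_j f_j(x)).
Evaluate each component's likelihood at the observed value:
  L_1 = P(data | comp) = 0.38
  L_2 = P(data | comp) = 0.34
  L_3 = P(data | comp) = 0.24
0.0432 / 0.1558 ≈ 0.2773

0.2773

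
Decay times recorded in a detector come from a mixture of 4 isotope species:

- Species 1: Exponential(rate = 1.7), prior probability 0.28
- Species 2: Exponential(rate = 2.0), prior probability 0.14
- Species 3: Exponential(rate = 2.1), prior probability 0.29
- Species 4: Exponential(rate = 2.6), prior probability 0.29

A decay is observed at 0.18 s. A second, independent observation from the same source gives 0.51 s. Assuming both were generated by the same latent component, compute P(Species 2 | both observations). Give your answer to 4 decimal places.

0.1385

By Bayes' theorem, P(k | x) = π_k f_k(x) / Σ_j π_j f_j(x).
Since both observations come from the same component, the likelihood for component k is f_k(x₁)·f_k(x₂).
  p_1 = [1.25186] × [0.714357] = 0.894274
  p_2 = [1.39535] × [0.72119] = 1.00631
  p_3 = [1.43898] × [0.719598] = 1.03549
  p_4 = [1.62826] × [0.690397] = 1.12415
Weight by the priors:
  π_1·p_1 = 0.28 × 0.894274 = 0.250397
  π_2·p_2 = 0.14 × 1.00631 = 0.140884
  π_3·p_3 = 0.29 × 1.03549 = 0.300292
  π_4·p_4 = 0.29 × 1.12415 = 0.326002
Evidence: 0.250397 + 0.140884 + 0.300292 + 0.326002 = 1.01757
So the posterior for Species 2 is 0.140884 / 1.01757 ≈ 0.1385.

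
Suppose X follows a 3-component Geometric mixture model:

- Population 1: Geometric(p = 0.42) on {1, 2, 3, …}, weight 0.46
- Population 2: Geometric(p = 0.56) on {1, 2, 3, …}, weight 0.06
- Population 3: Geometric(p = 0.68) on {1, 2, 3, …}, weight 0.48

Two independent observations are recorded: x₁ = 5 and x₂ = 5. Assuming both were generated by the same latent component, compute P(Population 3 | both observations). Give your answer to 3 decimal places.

Posterior ∝ prior × likelihood, so P(k | x) ∝ w_k f_k(x); normalise over all components.
Since both observations come from the same component, the likelihood for component k is f_k(x₁)·f_k(x₂).
  p_1 = [0.42·(1−0.42)^4 = 0.42·0.113165 = 0.0475293] × [0.0475293] = 0.00225903
  p_2 = [0.56·(1−0.56)^4 = 0.56·0.037481 = 0.0209893] × [0.0209893] = 0.000440552
  p_3 = [0.68·(1−0.68)^4 = 0.68·0.0104858 = 0.00713032] × [0.00713032] = 5.08414e-05
Unnormalised posteriors:
  w_1·p_1 = 0.46 × 0.00225903 = 0.00103916
  w_2·p_2 = 0.06 × 0.000440552 = 2.64331e-05
  w_3·p_3 = 0.48 × 5.08414e-05 = 2.44039e-05
Sum: 0.00103916 + 2.64331e-05 + 2.44039e-05 = 0.00108999
P(Population 3 | x₁, x₂) = 2.44039e-05 / 0.00108999 ≈ 0.022

0.022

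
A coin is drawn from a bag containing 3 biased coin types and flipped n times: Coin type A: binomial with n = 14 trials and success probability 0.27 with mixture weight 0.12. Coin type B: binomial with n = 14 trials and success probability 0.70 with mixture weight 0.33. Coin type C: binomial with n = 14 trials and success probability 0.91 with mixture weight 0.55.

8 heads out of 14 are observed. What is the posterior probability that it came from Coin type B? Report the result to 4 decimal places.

0.9552

P(component k | x) = π_k·f_k(x) / marginal(x), where marginal(x) = Σ_j π_j·f_j(x).
Binomial probabilities:
  p_A = C(14,8)·0.27^8·0.73^6 = 3003·2.8243e-05·0.151334 = 0.0128352
  p_B = C(14,8)·0.70^8·0.30^6 = 3003·0.057648·0.000729 = 0.126202
  p_C = C(14,8)·0.91^8·0.09^6 = 3003·0.470253·5.31441e-07 = 0.000750484
Multiply by the mixture weights:
  π_A·p_A = 0.12 × 0.0128352 = 0.00154022
  π_B·p_B = 0.33 × 0.126202 = 0.0416468
  π_C·p_C = 0.55 × 0.000750484 = 0.000412766
Normaliser: 0.00154022 + 0.0416468 + 0.000412766 = 0.0435997
Responsibility of Coin type B: 0.0416468 / 0.0435997 ≈ 0.9552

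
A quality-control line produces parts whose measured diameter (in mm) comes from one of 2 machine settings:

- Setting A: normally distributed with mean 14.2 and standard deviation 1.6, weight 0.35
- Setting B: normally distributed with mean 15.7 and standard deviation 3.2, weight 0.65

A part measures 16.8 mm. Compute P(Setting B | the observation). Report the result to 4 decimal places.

Apply Bayes' rule: the posterior for each component is proportional to its prior times its likelihood at x.
Evaluate each component's likelihood at the observed value:
  L_A = 0.0665864
  L_B = 0.117517
Unnormalised posteriors:
  w_A·L_A = 0.35 × 0.0665864 = 0.0233052
  w_B·L_B = 0.65 × 0.117517 = 0.0763861
Sum: 0.0233052 + 0.0763861 = 0.0996914
P(Setting B | the observation) ≈ 0.7662

0.7662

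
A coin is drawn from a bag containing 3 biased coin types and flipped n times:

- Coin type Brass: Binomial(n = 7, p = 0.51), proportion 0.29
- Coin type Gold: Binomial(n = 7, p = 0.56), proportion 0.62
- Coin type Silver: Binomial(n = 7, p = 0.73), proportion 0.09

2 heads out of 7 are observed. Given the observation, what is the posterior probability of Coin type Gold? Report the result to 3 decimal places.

P(component k | x) = π_k·f_k(x) / marginal(x), where marginal(x) = Σ_j π_j·f_j(x).
Binomial probabilities:
  p_Brass = C(7,2)·0.51^2·0.49^5 = 21·0.2601·0.0282475 = 0.154291
  p_Gold = C(7,2)·0.56^2·0.44^5 = 21·0.3136·0.0164916 = 0.108607
  p_Silver = C(7,2)·0.73^2·0.27^5 = 21·0.5329·0.00143489 = 0.0160577
Prior × likelihood for each component:
  π_Brass·p_Brass = 0.29 × 0.154291 = 0.0447443
  π_Gold·p_Gold = 0.62 × 0.108607 = 0.0673365
  π_Silver·p_Silver = 0.09 × 0.0160577 = 0.00144519
Evidence: 0.0447443 + 0.0673365 + 0.00144519 = 0.113526
P(Coin type Gold | the observation) = 0.0673365 / 0.113526 ≈ 0.593

0.593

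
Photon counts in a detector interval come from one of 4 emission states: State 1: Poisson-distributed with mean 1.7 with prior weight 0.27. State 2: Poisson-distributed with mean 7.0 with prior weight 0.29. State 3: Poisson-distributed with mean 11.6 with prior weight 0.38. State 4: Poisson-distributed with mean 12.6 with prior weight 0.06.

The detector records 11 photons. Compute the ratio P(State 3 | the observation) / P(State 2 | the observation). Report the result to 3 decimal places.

The posterior odds equal the prior odds times the likelihood ratio: (w_i/w_j)·(f_i(x)/f_j(x)).
Component likelihoods at x = 11 photons:
  L_1 = 1.56849e-06
  L_2 = 0.0451712
  L_3 = 0.117508
  L_4 = 0.107352
Posterior odds = (w_3·L_3) / (w_2·L_2) = (0.38·0.117508) / (0.29·0.0451712) = 0.0446529 / 0.0130996 ≈ 3.409

3.409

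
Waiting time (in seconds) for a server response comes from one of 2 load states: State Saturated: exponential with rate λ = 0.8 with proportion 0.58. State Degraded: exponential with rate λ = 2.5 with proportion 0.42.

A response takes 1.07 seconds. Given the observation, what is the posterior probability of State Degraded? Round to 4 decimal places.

0.2685

The responsibility of component k is π_k f_k(x) divided by Σ_j π_j f_j(x).
Component likelihoods at x = 1.07 seconds:
  p_Saturated = 0.8·e^(−0.8·1.07) = 0.8·e^(−0.8560) = 0.339886
  p_Degraded = 2.5·e^(−2.5·1.07) = 2.5·e^(−2.6750) = 0.172267
Unnormalised posteriors:
  π_Saturated·p_Saturated = 0.58 × 0.339886 = 0.197134
  π_Degraded·p_Degraded = 0.42 × 0.172267 = 0.0723522
Denominator: 0.197134 + 0.0723522 = 0.269486
Responsibility of State Degraded: 0.0723522 / 0.269486 ≈ 0.2685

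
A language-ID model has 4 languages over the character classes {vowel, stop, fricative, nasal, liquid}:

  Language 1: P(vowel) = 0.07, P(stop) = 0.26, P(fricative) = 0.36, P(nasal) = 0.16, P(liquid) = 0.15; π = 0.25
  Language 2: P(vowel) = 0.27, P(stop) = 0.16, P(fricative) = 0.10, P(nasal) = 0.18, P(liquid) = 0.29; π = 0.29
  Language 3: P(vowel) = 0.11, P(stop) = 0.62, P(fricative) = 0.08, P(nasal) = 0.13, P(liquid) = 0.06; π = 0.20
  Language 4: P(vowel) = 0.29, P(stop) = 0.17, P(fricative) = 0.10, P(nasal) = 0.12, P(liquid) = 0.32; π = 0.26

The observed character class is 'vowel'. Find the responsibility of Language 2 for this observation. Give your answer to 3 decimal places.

The responsibility of component k is π_k f_k(x) divided by Σ_j π_j f_j(x).
Evaluate each component's likelihood at the observed value:
  L_1 = P(vowel | comp) = 0.07
  L_2 = P(vowel | comp) = 0.27
  L_3 = P(vowel | comp) = 0.11
  L_4 = P(vowel | comp) = 0.29
Unnormalised posteriors:
  π_1·L_1 = 0.25 × 0.07 = 0.0175
  π_2·L_2 = 0.29 × 0.27 = 0.0783
  π_3·L_3 = 0.20 × 0.11 = 0.022
  π_4·L_4 = 0.26 × 0.29 = 0.0754
Evidence: 0.0175 + 0.0783 + 0.022 + 0.0754 = 0.1932
So the posterior for Language 2 is 0.0783 / 0.1932 ≈ 0.405.

0.405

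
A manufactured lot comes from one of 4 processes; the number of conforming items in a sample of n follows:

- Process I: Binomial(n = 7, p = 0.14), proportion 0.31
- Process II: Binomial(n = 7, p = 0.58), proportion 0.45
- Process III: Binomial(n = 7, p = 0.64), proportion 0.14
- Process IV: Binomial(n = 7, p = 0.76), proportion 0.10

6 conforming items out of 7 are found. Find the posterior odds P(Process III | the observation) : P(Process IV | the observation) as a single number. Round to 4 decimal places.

0.7489

Only the two components matter; the odds are (P(Z=i) f_i(x)) / (P(Z=j) f_j(x)).
Binomial probabilities:
  L_I = C(7,6)·0.14^6·0.86^1 = 7·7.52954e-06·0.86 = 4.53278e-05
  L_II = C(7,6)·0.58^6·0.42^1 = 7·0.0380687·0.42 = 0.111922
  L_III = C(7,6)·0.64^6·0.36^1 = 7·0.0687195·0.36 = 0.173173
  L_IV = C(7,6)·0.76^6·0.24^1 = 7·0.1927·0.24 = 0.323736
Posterior odds = (P(Z=III)·L_III) / (P(Z=IV)·L_IV) = (0.14·0.173173) / (0.10·0.323736) = 0.0242442 / 0.0323736 ≈ 0.7489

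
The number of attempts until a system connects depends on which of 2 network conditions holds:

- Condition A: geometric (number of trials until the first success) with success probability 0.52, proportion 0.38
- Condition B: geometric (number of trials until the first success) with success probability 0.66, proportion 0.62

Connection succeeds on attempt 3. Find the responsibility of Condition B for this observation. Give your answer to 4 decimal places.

0.5096

The responsibility of component k is π_k f_k(x) divided by Σ_j π_j f_j(x).
Evaluate each component's likelihood at the observed value:
  p_A = 0.52·(1−0.52)^2 = 0.52·0.2304 = 0.119808
  p_B = 0.66·(1−0.66)^2 = 0.66·0.1156 = 0.076296
Unnormalised posteriors:
  π_A·p_A = 0.38 × 0.119808 = 0.045527
  π_B·p_B = 0.62 × 0.076296 = 0.0473035
Denominator: 0.045527 + 0.0473035 = 0.0928306
P(Condition B | data) = 0.0473035 / 0.0928306 ≈ 0.5096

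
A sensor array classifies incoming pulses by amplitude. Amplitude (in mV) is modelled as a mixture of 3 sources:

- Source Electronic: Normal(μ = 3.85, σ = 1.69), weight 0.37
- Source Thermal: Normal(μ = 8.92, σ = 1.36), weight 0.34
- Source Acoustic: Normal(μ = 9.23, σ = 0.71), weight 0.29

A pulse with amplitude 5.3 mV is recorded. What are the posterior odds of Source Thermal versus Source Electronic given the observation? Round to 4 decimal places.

Since P(k|x) ∝ P(Z=k) f_k(x), the posterior odds are P(Z=i) f_i(x) / (P(Z=j) f_j(x)).
Evaluate each component's likelihood at the observed value:
  L_Electronic = (1/(1.69·√(2π)))·exp(−(5.3−3.85)²/(2·1.69²)) = 0.236061·exp(-0.36807) = 0.16337
  L_Thermal = (1/(1.36·√(2π)))·exp(−(5.3−8.92)²/(2·1.36²)) = 0.293340·exp(-3.54250) = 0.00848955
  L_Acoustic = (1/(0.71·√(2π)))·exp(−(5.3−9.23)²/(2·0.71²)) = 0.561891·exp(-15.31928) = 1.24903e-07
Odds = (0.34/0.37) × (0.00848955/0.16337) = 0.918919 × 0.0519653 ≈ 0.0478

0.0478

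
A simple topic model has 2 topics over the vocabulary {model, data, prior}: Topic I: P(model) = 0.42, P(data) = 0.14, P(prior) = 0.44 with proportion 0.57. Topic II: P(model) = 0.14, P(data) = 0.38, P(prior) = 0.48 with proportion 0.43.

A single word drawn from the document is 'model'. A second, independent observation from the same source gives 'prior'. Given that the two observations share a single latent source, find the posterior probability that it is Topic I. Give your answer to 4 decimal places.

0.7847

P(component k | x) = π_k·f_k(x) / marginal(x), where marginal(x) = Σ_j π_j·f_j(x).
Since both observations come from the same component, the likelihood for component k is f_k(x₁)·f_k(x₂).
  p_I = [P(model | comp) = 0.42] × [0.44] = 0.1848
  p_II = [P(model | comp) = 0.14] × [0.48] = 0.0672
Prior × likelihood for each component:
  π_I·p_I = 0.57 × 0.1848 = 0.105336
  π_II·p_II = 0.43 × 0.0672 = 0.028896
Marginal: 0.105336 + 0.028896 = 0.134232
P(Topic I | data) = 0.105336 / 0.134232 ≈ 0.7847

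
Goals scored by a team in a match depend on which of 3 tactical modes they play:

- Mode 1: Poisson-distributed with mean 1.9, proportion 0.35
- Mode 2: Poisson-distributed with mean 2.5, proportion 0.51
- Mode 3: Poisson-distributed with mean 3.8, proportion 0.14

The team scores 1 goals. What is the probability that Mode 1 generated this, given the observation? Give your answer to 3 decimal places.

The responsibility of component k is π_k f_k(x) divided by Σ_j π_j f_j(x).
Evaluate each component's likelihood at the observed value:
  f_1 = 0.28418
  f_2 = 0.205212
  f_3 = 0.0850089
Multiply by the mixture weights:
  π_1·f_1 = 0.35 × 0.28418 = 0.0994631
  π_2·f_2 = 0.51 × 0.205212 = 0.104658
  π_3·f_3 = 0.14 × 0.0850089 = 0.0119013
Marginal: 0.0994631 + 0.104658 + 0.0119013 = 0.216023
P(Mode 1 | data) = 0.0994631 / 0.216023 ≈ 0.460

0.460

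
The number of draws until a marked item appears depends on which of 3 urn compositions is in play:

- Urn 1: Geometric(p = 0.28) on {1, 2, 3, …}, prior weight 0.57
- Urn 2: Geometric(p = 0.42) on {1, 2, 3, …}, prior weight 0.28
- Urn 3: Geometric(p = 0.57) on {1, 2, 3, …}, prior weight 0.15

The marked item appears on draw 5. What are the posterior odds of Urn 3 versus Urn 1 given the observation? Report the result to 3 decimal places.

0.068

Since P(k|x) ∝ w_k f_k(x), the posterior odds are w_i f_i(x) / (w_j f_j(x)).
Component likelihoods at x = 5:
  f_1 = 0.0752468
  f_2 = 0.0475293
  f_3 = 0.0194872
Odds = (0.15/0.57) × (0.0194872/0.0752468) = 0.263158 × 0.258977 ≈ 0.068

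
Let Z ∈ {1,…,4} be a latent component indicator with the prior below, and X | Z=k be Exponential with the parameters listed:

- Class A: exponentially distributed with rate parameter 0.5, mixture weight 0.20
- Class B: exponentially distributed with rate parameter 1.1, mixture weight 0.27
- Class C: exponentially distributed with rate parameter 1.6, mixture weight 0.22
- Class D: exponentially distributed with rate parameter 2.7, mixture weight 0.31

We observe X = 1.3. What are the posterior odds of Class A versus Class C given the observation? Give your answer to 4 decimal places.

Posterior odds = (π_i f_i(x)) / (π_j f_j(x)); the normalising sum cancels.
Exponential densities:
  L_A = 0.5·e^(−0.5·1.3) = 0.5·e^(−0.6500) = 0.261023
  L_B = 1.1·e^(−1.1·1.3) = 1.1·e^(−1.4300) = 0.26324
  L_C = 1.6·e^(−1.6·1.3) = 1.6·e^(−2.0800) = 0.199888
  L_D = 2.7·e^(−2.7·1.3) = 2.7·e^(−3.5100) = 0.0807217
Posterior odds = (π_A·L_A) / (π_C·L_C) = (0.20·0.261023) / (0.22·0.199888) = 0.0522046 / 0.0439754 ≈ 1.1871

1.1871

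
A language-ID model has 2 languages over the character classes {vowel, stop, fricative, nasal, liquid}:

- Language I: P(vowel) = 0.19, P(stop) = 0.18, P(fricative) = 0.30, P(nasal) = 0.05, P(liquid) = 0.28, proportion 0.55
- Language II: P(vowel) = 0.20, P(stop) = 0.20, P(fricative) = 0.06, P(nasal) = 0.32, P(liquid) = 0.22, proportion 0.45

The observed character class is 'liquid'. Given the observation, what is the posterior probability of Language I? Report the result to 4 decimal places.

P(component k | x) = π_k·f_k(x) / marginal(x), where marginal(x) = Σ_j π_j·f_j(x).
Evaluate each component's likelihood at the observed value:
  p_I = P(liquid | comp) = 0.28
  p_II = P(liquid | comp) = 0.22
Weight by the priors:
  π_I·p_I = 0.55 × 0.28 = 0.154
  π_II·p_II = 0.45 × 0.22 = 0.099
Normaliser: 0.154 + 0.099 = 0.253
Responsibility of Language I: 0.154 / 0.253 ≈ 0.6087

0.6087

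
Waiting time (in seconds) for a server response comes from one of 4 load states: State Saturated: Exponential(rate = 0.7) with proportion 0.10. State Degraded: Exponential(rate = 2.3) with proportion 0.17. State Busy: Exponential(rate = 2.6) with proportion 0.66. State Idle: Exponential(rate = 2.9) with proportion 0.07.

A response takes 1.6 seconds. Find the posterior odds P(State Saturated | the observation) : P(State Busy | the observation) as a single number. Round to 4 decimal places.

Only the two components matter; the odds are (π_i f_i(x)) / (π_j f_j(x)).
Evaluate each component's likelihood at the observed value:
  L_Saturated = 0.228396
  L_Degraded = 0.0580128
  L_Busy = 0.0405797
  L_Idle = 0.0280073
0.0228396 / 0.0267826 ≈ 0.8528

0.8528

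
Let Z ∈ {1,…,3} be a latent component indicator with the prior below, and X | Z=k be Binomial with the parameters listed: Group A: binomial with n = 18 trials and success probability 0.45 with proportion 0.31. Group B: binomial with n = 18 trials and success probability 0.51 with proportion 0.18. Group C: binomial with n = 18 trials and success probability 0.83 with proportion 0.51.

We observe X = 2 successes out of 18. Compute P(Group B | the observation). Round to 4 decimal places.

Apply Bayes' rule: the posterior for each component is proportional to its prior times its likelihood at x.
Evaluate each component's likelihood at the observed value:
  L_A = C(18,2)·0.45^2·0.55^16 = 153·0.2025·7.01137e-05 = 0.0021723
  L_B = C(18,2)·0.51^2·0.49^16 = 153·0.2601·1.10443e-05 = 0.00043951
  L_C = C(18,2)·0.83^2·0.17^16 = 153·0.6889·4.86612e-13 = 5.12897e-11
Prior × likelihood for each component:
  w_A·L_A = 0.31 × 0.0021723 = 0.000673413
  w_B·L_B = 0.18 × 0.00043951 = 7.91119e-05
  w_C·L_C = 0.51 × 5.12897e-11 = 2.61578e-11
Marginal: 0.000673413 + 7.91119e-05 + 2.61578e-11 = 0.000752524
P(Group B | data) ≈ 0.1051

0.1051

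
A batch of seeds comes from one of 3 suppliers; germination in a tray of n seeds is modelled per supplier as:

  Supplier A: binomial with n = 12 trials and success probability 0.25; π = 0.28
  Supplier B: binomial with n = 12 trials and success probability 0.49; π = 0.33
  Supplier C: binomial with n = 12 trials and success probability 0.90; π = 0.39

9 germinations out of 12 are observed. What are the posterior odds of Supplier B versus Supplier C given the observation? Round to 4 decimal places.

0.4718

Since P(k|x) ∝ w_k f_k(x), the posterior odds are w_i f_i(x) / (w_j f_j(x)).
Evaluate each component's likelihood at the observed value:
  p_A = 0.000354052
  p_B = 0.0475224
  p_C = 0.0852325
Odds = (0.33/0.39) × (0.0475224/0.0852325) = 0.846154 × 0.557561 ≈ 0.4718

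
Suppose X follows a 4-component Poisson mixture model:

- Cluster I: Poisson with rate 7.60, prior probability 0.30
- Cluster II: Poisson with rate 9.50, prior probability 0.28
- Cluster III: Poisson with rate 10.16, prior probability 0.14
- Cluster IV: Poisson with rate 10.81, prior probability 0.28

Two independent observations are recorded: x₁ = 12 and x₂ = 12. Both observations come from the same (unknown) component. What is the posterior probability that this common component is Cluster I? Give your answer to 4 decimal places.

Apply Bayes' rule: the posterior for each component is proportional to its prior times its likelihood at x.
Since both observations come from the same component, the likelihood for component k is f_k(x₁)·f_k(x₂).
  p_I = [e^(−7.60)·7.60^12/12! = 0.0387961] × [0.0387961] = 0.00150514
  p_II = [e^(−9.50)·9.50^12/12! = 0.0844401] × [0.0844401] = 0.00713013
  p_III = [e^(−10.16)·10.16^12/12! = 0.0977137] × [0.0977137] = 0.00954797
  p_IV = [e^(−10.81)·10.81^12/12! = 0.107361] × [0.107361] = 0.0115265
Weight by the priors:
  π_I·p_I = 0.30 × 0.00150514 = 0.000451541
  π_II·p_II = 0.28 × 0.00713013 = 0.00199644
  π_III·p_III = 0.14 × 0.00954797 = 0.00133672
  π_IV·p_IV = 0.28 × 0.0115265 = 0.00322741
Sum: 0.000451541 + 0.00199644 + 0.00133672 + 0.00322741 = 0.0070121
P(Cluster I | x) ≈ 0.0644

0.0644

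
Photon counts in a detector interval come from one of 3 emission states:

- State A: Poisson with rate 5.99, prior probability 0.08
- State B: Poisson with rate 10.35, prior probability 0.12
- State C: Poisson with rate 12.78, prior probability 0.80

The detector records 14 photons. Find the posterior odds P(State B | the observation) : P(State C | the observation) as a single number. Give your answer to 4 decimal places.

0.0890

Since P(k|x) ∝ π_k f_k(x), the posterior odds are π_i f_i(x) / (π_j f_j(x)).
Poisson probabilities:
  f_A = 0.00219858
  f_B = 0.059403
  f_C = 0.100171
0.00712836 / 0.0801365 ≈ 0.0890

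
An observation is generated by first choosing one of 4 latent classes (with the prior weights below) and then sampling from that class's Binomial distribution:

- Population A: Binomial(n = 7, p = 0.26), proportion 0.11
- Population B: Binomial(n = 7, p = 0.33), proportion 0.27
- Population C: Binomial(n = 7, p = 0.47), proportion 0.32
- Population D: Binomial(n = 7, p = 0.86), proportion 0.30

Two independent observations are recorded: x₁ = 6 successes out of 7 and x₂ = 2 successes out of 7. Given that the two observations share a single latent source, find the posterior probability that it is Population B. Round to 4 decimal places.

0.1607

P(component k | x) = w_k·f_k(x) / marginal(x), where marginal(x) = Σ_j w_j·f_j(x).
Since both observations come from the same component, the likelihood for component k is f_k(x₁)·f_k(x₂).
  p_A = [C(7,6)·0.26^6·0.74^1 = 7·0.000308916·0.74 = 0.00160018] × [0.31501] = 0.000504074
  p_B = [C(7,6)·0.33^6·0.67^1 = 7·0.00129147·0.67 = 0.00605698] × [0.30876] = 0.00187016
  p_C = [C(7,6)·0.47^6·0.53^1 = 7·0.0107792·0.53 = 0.0399909] × [0.193997] = 0.0077581
  p_D = [C(7,6)·0.86^6·0.14^1 = 7·0.404567·0.14 = 0.396476] × [0.000835327] = 0.000331187
Multiply by the mixture weights:
  w_A·p_A = 0.11 × 0.000504074 = 5.54482e-05
  w_B·p_B = 0.27 × 0.00187016 = 0.000504942
  w_C·p_C = 0.32 × 0.0077581 = 0.00248259
  w_D·p_D = 0.30 × 0.000331187 = 9.93561e-05
Marginal: 5.54482e-05 + 0.000504942 + 0.00248259 + 9.93561e-05 = 0.00314234
P(Population B | x₁, x₂) ≈ 0.1607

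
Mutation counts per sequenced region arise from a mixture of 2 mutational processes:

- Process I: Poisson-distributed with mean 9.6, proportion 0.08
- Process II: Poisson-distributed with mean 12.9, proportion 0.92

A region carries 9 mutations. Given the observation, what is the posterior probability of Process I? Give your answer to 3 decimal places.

0.142

Apply Bayes' rule: the posterior for each component is proportional to its prior times its likelihood at x.
Evaluate each component's likelihood at the observed value:
  f_I = 0.129256
  f_II = 0.0680998
Multiply by the mixture weights:
  w_I·f_I = 0.08 × 0.129256 = 0.0103405
  w_II·f_II = 0.92 × 0.0680998 = 0.0626518
Normaliser: 0.0103405 + 0.0626518 = 0.0729923
P(Process I | the observation) = 0.0103405 / 0.0729923 ≈ 0.142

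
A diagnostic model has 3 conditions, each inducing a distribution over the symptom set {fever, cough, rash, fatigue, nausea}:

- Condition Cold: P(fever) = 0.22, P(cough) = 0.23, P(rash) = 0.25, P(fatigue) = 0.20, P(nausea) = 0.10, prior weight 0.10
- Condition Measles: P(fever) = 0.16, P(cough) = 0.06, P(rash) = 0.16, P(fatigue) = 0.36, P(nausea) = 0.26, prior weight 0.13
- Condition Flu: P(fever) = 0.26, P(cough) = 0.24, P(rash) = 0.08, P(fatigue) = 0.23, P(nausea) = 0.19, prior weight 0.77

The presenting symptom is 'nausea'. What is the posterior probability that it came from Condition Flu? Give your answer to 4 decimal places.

0.7696

Apply Bayes' rule: the posterior for each component is proportional to its prior times its likelihood at x.
Component likelihoods at x = 'nausea':
  p_Cold = 0.1
  p_Measles = 0.26
  p_Flu = 0.19
Multiply by the mixture weights:
  P(Z=Cold)·p_Cold = 0.10 × 0.1 = 0.01
  P(Z=Measles)·p_Measles = 0.13 × 0.26 = 0.0338
  P(Z=Flu)·p_Flu = 0.77 × 0.19 = 0.1463
Evidence: 0.01 + 0.0338 + 0.1463 = 0.1901
So the posterior for Condition Flu is 0.1463 / 0.1901 ≈ 0.7696.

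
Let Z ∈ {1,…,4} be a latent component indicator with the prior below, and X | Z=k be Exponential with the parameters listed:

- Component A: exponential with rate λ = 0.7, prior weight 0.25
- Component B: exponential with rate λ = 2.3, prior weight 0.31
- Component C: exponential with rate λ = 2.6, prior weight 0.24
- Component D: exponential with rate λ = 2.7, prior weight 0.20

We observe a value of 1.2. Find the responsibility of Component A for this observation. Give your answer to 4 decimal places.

0.4460

By Bayes' theorem, P(k | x) = w_k f_k(x) / Σ_j w_j f_j(x).
Evaluate each component's likelihood at the observed value:
  p_A = 0.7·e^(−0.7·1.2) = 0.7·e^(−0.8400) = 0.302197
  p_B = 2.3·e^(−2.3·1.2) = 2.3·e^(−2.7600) = 0.145571
  p_C = 2.6·e^(−2.6·1.2) = 2.6·e^(−3.1200) = 0.114809
  p_D = 2.7·e^(−2.7·1.2) = 2.7·e^(−3.2400) = 0.105743
Weight by the priors:
  w_A·p_A = 0.25 × 0.302197 = 0.0755493
  w_B·p_B = 0.31 × 0.145571 = 0.045127
  w_C·p_C = 0.24 × 0.114809 = 0.0275541
  w_D·p_D = 0.20 × 0.105743 = 0.0211485
Marginal: 0.0755493 + 0.045127 + 0.0275541 + 0.0211485 = 0.169379
P(Component A | data) = 0.0755493 / 0.169379 ≈ 0.4460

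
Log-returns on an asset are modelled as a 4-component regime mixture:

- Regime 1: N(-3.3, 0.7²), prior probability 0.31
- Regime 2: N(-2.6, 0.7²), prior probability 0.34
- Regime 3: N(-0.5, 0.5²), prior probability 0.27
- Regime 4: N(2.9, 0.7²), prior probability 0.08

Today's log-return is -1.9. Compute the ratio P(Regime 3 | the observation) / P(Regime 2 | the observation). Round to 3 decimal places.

Only the two components matter; the odds are (w_i f_i(x)) / (w_j f_j(x)).
Normal densities:
  p_1 = (1/(0.7·√(2π)))·exp(−(-1.9−-3.3)²/(2·0.7²)) = 0.569918·exp(-2.00000) = 0.07713
  p_2 = (1/(0.7·√(2π)))·exp(−(-1.9−-2.6)²/(2·0.7²)) = 0.569918·exp(-0.50000) = 0.345672
  p_3 = (1/(0.5·√(2π)))·exp(−(-1.9−-0.5)²/(2·0.5²)) = 0.797885·exp(-3.92000) = 0.0158309
  p_4 = (1/(0.7·√(2π)))·exp(−(-1.9−2.9)²/(2·0.7²)) = 0.569918·exp(-23.51020) = 3.51124e-11
Posterior odds = (w_3·p_3) / (w_2·p_2) = (0.27·0.0158309) / (0.34·0.345672) = 0.00427434 / 0.117529 ≈ 0.036

0.036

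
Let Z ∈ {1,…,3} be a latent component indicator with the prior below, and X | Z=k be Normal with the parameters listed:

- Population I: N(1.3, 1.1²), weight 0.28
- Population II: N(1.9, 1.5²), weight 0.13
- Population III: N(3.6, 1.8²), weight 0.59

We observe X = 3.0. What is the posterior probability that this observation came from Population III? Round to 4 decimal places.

The responsibility of component k is w_k f_k(x) divided by Σ_j w_j f_j(x).
Evaluate each component's likelihood at the observed value:
  f_I = 0.109869
  f_II = 0.203255
  f_III = 0.209657
Prior × likelihood for each component:
  w_I·f_I = 0.28 × 0.109869 = 0.0307634
  w_II·f_II = 0.13 × 0.203255 = 0.0264232
  w_III·f_III = 0.59 × 0.209657 = 0.123698
Denominator: 0.0307634 + 0.0264232 + 0.123698 = 0.180884
P(Population III | data) ≈ 0.6839

0.6839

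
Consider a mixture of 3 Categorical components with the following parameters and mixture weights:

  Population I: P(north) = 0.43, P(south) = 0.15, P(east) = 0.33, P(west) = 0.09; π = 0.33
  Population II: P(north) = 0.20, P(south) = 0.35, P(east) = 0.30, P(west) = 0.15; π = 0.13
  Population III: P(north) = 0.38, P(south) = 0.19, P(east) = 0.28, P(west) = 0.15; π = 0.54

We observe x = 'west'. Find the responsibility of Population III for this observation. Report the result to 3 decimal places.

0.622

By Bayes' theorem, P(k | x) = w_k f_k(x) / Σ_j w_j f_j(x).
Categorical probabilities:
  p_I = 0.09
  p_II = 0.15
  p_III = 0.15
Prior × likelihood for each component:
  w_I·p_I = 0.33 × 0.09 = 0.0297
  w_II·p_II = 0.13 × 0.15 = 0.0195
  w_III·p_III = 0.54 × 0.15 = 0.081
Evidence: 0.0297 + 0.0195 + 0.081 = 0.1302
P(Population III | 'west') = 0.081 / 0.1302 ≈ 0.622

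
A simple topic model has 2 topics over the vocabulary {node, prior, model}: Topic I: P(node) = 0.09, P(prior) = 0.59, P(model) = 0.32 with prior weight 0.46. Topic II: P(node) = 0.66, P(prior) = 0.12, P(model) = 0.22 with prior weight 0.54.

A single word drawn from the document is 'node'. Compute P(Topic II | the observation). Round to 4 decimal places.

0.8959

Apply Bayes' rule: the posterior for each component is proportional to its prior times its likelihood at x.
Evaluate each component's likelihood at the observed value:
  L_I = P(node | comp) = 0.09
  L_II = P(node | comp) = 0.66
Prior × likelihood for each component:
  π_I·L_I = 0.46 × 0.09 = 0.0414
  π_II·L_II = 0.54 × 0.66 = 0.3564
Normaliser: 0.0414 + 0.3564 = 0.3978
P(Topic II | x) ≈ 0.8959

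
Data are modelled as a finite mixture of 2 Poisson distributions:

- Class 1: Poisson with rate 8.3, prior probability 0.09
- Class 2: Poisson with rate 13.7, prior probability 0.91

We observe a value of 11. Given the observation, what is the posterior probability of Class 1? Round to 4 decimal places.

By Bayes' theorem, P(k | x) = w_k f_k(x) / Σ_j w_j f_j(x).
Poisson probabilities:
  p_1 = e^(−8.3)·8.3^11/11! = 0.0801787
  p_2 = e^(−13.7)·13.7^11/11! = 0.0897297
Prior × likelihood for each component:
  w_1·p_1 = 0.09 × 0.0801787 = 0.00721608
  w_2·p_2 = 0.91 × 0.0897297 = 0.081654
Denominator: 0.00721608 + 0.081654 = 0.0888701
So the posterior for Class 1 is 0.00721608 / 0.0888701 ≈ 0.0812.

0.0812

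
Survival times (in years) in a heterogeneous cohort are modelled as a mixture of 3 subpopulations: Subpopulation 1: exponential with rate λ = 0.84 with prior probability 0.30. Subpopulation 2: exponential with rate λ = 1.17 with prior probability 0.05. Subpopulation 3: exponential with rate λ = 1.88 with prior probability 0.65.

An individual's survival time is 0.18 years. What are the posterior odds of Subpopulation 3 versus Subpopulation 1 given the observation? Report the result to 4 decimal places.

4.0213

Since P(k|x) ∝ w_k f_k(x), the posterior odds are w_i f_i(x) / (w_j f_j(x)).
Component likelihoods at x = 0.18 years:
  p_1 = 0.84·e^(−0.84·0.18) = 0.84·e^(−0.1512) = 0.722128
  p_2 = 1.17·e^(−1.17·0.18) = 1.17·e^(−0.2106) = 0.947815
  p_3 = 1.88·e^(−1.88·0.18) = 1.88·e^(−0.3384) = 1.34027
Odds = (0.65/0.30) × (1.34027/0.722128) = 2.16667 × 1.856 ≈ 4.0213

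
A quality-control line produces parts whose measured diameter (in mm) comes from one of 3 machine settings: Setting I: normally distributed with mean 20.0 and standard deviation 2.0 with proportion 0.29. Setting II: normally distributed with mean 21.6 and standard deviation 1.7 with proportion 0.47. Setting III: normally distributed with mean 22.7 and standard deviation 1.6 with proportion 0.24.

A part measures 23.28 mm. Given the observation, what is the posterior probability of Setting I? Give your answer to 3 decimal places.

0.109

The responsibility of component k is P(Z=k) f_k(x) divided by Σ_j P(Z=j) f_j(x).
Evaluate each component's likelihood at the observed value:
  L_I = (1/(2.0·√(2π)))·exp(−(23.28−20.0)²/(2·2.0²)) = 0.199471·exp(-1.34480) = 0.0519805
  L_II = (1/(1.7·√(2π)))·exp(−(23.28−21.6)²/(2·1.7²)) = 0.234672·exp(-0.48830) = 0.14401
  L_III = (1/(1.6·√(2π)))·exp(−(23.28−22.7)²/(2·1.6²)) = 0.249339·exp(-0.06570) = 0.233483
Prior × likelihood for each component:
  P(Z=I)·L_I = 0.29 × 0.0519805 = 0.0150744
  P(Z=II)·L_II = 0.47 × 0.14401 = 0.0676848
  P(Z=III)·L_III = 0.24 × 0.233483 = 0.056036
Marginal: 0.0150744 + 0.0676848 + 0.056036 = 0.138795
P(Setting I | the observation) = 0.0150744 / 0.138795 ≈ 0.109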